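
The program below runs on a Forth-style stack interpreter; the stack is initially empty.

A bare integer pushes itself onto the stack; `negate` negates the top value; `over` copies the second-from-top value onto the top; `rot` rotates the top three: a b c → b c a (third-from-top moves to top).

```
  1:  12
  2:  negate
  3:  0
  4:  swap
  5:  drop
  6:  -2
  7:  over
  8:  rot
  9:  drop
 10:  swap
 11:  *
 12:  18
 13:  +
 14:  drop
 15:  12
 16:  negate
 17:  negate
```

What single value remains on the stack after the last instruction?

12      [12]
negate  [-12]
0       [-12, 0]
swap    [0, -12]
drop    [0]
-2      [0, -2]
over    [0, -2, 0]
rot     [-2, 0, 0]
drop    [-2, 0]
swap    [0, -2]
*       [0]
18      [0, 18]
+       [18]
drop    []
12      [12]
negate  [-12]
negate  [12]

12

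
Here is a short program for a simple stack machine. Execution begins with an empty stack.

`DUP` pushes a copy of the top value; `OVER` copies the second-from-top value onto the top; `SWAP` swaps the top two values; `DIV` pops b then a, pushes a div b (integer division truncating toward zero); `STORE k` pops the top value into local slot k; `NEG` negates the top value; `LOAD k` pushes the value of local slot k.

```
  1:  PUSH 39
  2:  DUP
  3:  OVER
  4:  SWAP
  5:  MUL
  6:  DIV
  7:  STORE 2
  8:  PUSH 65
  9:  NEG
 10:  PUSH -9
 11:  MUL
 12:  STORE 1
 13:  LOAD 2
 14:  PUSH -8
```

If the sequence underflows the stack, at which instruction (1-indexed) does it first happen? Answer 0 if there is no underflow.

0

PUSH 39 → [39]
DUP     → [39, 39]
OVER    → [39, 39, 39]
SWAP    → [39, 39, 39]
MUL     → [39, 1521]
DIV     → [0]
STORE 2 → []
PUSH 65 → [65]
NEG     → [-65]
PUSH -9 → [-65, -9]
MUL     → [585]
STORE 1 → []
LOAD 2  → [0]
PUSH -8 → [0, -8]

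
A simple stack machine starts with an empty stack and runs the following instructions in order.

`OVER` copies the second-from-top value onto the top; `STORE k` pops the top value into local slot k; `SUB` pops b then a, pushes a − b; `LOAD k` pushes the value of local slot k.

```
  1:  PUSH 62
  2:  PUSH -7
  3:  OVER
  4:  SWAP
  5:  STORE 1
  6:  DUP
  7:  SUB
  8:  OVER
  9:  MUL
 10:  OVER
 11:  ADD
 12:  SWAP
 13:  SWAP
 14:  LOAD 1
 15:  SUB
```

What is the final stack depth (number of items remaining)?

2

PUSH 62 → [62]
PUSH -7 → [62, -7]
OVER    → [62, -7, 62]
SWAP    → [62, 62, -7]
STORE 1 → [62, 62]
DUP     → [62, 62, 62]
SUB     → [62, 0]
OVER    → [62, 0, 62]
MUL     → [62, 0]
OVER    → [62, 0, 62]
ADD     → [62, 62]
SWAP    → [62, 62]
SWAP    → [62, 62]
LOAD 1  → [62, 62, -7]
SUB     → [62, 69]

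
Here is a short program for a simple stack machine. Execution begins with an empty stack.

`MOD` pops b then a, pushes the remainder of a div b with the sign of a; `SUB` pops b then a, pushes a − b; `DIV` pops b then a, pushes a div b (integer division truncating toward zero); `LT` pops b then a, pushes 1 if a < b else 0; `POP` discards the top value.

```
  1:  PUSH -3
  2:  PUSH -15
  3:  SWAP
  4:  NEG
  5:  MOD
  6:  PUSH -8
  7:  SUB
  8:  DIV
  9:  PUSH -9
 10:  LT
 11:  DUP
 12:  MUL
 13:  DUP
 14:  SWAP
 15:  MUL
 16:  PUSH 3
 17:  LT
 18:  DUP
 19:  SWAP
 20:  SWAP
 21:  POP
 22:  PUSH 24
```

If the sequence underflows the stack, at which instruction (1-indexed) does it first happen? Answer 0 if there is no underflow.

8

PUSH -3  : [-3]
PUSH -15 : [-3, -15]
SWAP     : [-15, -3]
NEG      : [-15, 3]
MOD      : [0]
PUSH -8  : [0, -8]
SUB      : [8]
DIV  — needs 2 operands, stack has 1 → underflow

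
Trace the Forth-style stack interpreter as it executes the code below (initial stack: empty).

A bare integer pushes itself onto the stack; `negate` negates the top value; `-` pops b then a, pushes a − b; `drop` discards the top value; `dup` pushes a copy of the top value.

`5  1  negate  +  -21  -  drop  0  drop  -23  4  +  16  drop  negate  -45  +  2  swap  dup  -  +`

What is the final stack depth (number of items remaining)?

1

5      : [5]
1      : [5, 1]
negate : [5, -1]
+      : [4]
-21    : [4, -21]
-      : [25]
drop   : []
0      : [0]
drop   : []
-23    : [-23]
4      : [-23, 4]
+      : [-19]
16     : [-19, 16]
drop   : [-19]
negate : [19]
-45    : [19, -45]
+      : [-26]
2      : [-26, 2]
swap   : [2, -26]
dup    : [2, -26, -26]
-      : [2, 0]
+      : [2]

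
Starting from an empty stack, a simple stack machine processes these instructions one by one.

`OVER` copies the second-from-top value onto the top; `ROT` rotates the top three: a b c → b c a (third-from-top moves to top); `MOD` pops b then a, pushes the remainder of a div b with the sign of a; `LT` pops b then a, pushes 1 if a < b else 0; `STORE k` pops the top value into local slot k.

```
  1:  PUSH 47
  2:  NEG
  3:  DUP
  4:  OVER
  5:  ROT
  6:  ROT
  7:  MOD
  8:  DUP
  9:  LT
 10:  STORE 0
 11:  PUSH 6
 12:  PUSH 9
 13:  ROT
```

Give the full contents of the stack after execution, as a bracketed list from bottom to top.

PUSH 47 -> [47]
NEG     -> [-47]
DUP     -> [-47, -47]
OVER    -> [-47, -47, -47]
ROT     -> [-47, -47, -47]
ROT     -> [-47, -47, -47]
MOD     -> [-47, 0]
DUP     -> [-47, 0, 0]
LT      -> [-47, 0]
STORE 0 -> [-47]
PUSH 6  -> [-47, 6]
PUSH 9  -> [-47, 6, 9]
ROT     -> [6, 9, -47]

[6, 9, -47]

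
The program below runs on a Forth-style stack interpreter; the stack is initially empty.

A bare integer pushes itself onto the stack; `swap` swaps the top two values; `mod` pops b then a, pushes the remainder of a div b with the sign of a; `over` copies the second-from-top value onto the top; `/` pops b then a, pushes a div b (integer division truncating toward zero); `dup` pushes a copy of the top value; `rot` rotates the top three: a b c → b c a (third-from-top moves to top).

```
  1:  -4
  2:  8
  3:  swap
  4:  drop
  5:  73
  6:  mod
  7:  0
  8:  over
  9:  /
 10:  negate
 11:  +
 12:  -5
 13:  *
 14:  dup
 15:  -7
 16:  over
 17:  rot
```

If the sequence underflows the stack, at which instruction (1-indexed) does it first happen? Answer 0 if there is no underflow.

0

-4     → [-4]
8      → [-4, 8]
swap   → [8, -4]
drop   → [8]
73     → [8, 73]
mod    → [8]
0      → [8, 0]
over   → [8, 0, 8]
/      → [8, 0]
negate → [8, 0]
+      → [8]
-5     → [8, -5]
*      → [-40]
dup    → [-40, -40]
-7     → [-40, -40, -7]
over   → [-40, -40, -7, -40]
rot    → [-40, -7, -40, -40]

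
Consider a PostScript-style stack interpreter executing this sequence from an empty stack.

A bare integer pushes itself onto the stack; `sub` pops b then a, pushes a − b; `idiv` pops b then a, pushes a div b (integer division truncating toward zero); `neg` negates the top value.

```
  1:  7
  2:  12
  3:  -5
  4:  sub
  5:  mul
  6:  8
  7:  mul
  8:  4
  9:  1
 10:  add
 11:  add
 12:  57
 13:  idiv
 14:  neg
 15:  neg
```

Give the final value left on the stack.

16

7     7
12    7 12
-5    7 12 -5
sub   7 17
mul   119
8     119 8
mul   952
4     952 4
1     952 4 1
add   952 5
add   957
57    957 57
idiv  16
neg   -16
neg   16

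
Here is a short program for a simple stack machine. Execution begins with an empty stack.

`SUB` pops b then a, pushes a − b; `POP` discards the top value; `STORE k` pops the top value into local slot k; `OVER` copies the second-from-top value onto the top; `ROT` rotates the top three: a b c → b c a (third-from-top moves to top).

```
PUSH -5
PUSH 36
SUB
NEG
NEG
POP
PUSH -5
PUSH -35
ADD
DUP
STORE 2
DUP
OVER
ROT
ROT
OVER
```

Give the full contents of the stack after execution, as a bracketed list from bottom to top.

PUSH -5   [-5]
PUSH 36   [-5, 36]
SUB       [-41]
NEG       [41]
NEG       [-41]
POP       []
PUSH -5   [-5]
PUSH -35  [-5, -35]
ADD       [-40]
DUP       [-40, -40]
STORE 2   [-40]
DUP       [-40, -40]
OVER      [-40, -40, -40]
ROT       [-40, -40, -40]
ROT       [-40, -40, -40]
OVER      [-40, -40, -40, -40]

[-40, -40, -40, -40]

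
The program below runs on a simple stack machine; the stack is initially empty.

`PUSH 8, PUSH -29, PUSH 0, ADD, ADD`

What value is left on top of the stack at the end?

PUSH 8   → [8]
PUSH -29 → [8, -29]
PUSH 0   → [8, -29, 0]
ADD      → [8, -29]
ADD      → [-21]

-21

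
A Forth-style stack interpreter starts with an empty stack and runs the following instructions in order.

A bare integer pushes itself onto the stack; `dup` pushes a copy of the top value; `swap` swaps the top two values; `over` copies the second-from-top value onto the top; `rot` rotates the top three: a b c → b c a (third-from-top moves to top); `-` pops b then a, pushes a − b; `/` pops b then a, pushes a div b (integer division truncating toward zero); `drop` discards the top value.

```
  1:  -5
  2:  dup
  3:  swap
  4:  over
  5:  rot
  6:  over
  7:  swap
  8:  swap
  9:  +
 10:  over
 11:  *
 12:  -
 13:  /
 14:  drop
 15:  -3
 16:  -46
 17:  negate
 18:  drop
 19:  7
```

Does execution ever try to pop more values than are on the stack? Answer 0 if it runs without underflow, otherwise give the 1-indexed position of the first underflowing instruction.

0

-5     → [-5]
dup    → [-5, -5]
swap   → [-5, -5]
over   → [-5, -5, -5]
rot    → [-5, -5, -5]
over   → [-5, -5, -5, -5]
swap   → [-5, -5, -5, -5]
swap   → [-5, -5, -5, -5]
+      → [-5, -5, -10]
over   → [-5, -5, -10, -5]
*      → [-5, -5, 50]
-      → [-5, -55]
/      → [0]
drop   → []
-3     → [-3]
-46    → [-3, -46]
negate → [-3, 46]
drop   → [-3]
7      → [-3, 7]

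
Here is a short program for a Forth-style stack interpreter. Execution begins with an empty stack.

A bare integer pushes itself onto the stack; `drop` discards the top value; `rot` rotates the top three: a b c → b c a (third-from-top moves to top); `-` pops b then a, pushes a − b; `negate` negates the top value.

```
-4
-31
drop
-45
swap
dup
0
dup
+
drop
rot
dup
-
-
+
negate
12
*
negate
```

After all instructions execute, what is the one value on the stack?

-96

-4     : [-4]
-31    : [-4, -31]
drop   : [-4]
-45    : [-4, -45]
swap   : [-45, -4]
dup    : [-45, -4, -4]
0      : [-45, -4, -4, 0]
dup    : [-45, -4, -4, 0, 0]
+      : [-45, -4, -4, 0]
drop   : [-45, -4, -4]
rot    : [-4, -4, -45]
dup    : [-4, -4, -45, -45]
-      : [-4, -4, 0]
-      : [-4, -4]
+      : [-8]
negate : [8]
12     : [8, 12]
*      : [96]
negate : [-96]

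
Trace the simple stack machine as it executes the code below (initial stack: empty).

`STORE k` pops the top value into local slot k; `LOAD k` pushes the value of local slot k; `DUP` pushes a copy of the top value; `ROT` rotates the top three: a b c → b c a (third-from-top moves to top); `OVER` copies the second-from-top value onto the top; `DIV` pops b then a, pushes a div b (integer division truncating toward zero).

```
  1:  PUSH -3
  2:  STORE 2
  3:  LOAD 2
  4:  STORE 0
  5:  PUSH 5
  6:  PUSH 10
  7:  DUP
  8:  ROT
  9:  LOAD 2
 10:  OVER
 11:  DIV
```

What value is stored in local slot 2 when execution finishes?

PUSH -3 -> [-3]
STORE 2 -> []
LOAD 2  -> [-3]
STORE 0 -> []
PUSH 5  -> [5]
PUSH 10 -> [5, 10]
DUP     -> [5, 10, 10]
ROT     -> [10, 10, 5]
LOAD 2  -> [10, 10, 5, -3]
OVER    -> [10, 10, 5, -3, 5]
DIV     -> [10, 10, 5, 0]

-3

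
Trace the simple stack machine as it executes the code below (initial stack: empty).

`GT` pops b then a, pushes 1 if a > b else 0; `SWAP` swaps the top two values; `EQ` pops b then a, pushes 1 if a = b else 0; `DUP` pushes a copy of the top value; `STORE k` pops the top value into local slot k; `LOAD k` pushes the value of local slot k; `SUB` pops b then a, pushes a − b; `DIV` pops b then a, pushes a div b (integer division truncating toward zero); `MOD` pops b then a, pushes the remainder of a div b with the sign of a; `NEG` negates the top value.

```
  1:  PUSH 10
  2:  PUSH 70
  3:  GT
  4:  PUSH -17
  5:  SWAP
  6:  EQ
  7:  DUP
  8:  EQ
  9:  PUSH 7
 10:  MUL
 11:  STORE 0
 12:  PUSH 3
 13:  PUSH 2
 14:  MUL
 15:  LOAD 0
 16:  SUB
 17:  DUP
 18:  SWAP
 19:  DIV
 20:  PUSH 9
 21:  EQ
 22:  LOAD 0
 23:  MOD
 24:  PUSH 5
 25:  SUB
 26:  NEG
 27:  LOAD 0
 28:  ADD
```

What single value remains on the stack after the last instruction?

12

PUSH 10   [10]
PUSH 70   [10, 70]
GT        [0]
PUSH -17  [0, -17]
SWAP      [-17, 0]
EQ        [0]
DUP       [0, 0]
EQ        [1]
PUSH 7    [1, 7]
MUL       [7]
STORE 0   []
PUSH 3    [3]
PUSH 2    [3, 2]
MUL       [6]
LOAD 0    [6, 7]
SUB       [-1]
DUP       [-1, -1]
SWAP      [-1, -1]
DIV       [1]
PUSH 9    [1, 9]
EQ        [0]
LOAD 0    [0, 7]
MOD       [0]
PUSH 5    [0, 5]
SUB       [-5]
NEG       [5]
LOAD 0    [5, 7]
ADD       [12]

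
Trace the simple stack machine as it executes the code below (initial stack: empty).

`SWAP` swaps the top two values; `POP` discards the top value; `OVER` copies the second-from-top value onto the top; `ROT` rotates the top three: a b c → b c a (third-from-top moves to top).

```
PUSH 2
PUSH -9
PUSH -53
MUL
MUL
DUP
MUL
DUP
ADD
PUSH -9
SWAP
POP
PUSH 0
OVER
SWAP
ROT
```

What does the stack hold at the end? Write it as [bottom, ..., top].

PUSH 2   : 2
PUSH -9  : 2 -9
PUSH -53 : 2 -9 -53
MUL      : 2 477
MUL      : 954
DUP      : 954 954
MUL      : 910116
DUP      : 910116 910116
ADD      : 1820232
PUSH -9  : 1820232 -9
SWAP     : -9 1820232
POP      : -9
PUSH 0   : -9 0
OVER     : -9 0 -9
SWAP     : -9 -9 0
ROT      : -9 0 -9

[-9, 0, -9]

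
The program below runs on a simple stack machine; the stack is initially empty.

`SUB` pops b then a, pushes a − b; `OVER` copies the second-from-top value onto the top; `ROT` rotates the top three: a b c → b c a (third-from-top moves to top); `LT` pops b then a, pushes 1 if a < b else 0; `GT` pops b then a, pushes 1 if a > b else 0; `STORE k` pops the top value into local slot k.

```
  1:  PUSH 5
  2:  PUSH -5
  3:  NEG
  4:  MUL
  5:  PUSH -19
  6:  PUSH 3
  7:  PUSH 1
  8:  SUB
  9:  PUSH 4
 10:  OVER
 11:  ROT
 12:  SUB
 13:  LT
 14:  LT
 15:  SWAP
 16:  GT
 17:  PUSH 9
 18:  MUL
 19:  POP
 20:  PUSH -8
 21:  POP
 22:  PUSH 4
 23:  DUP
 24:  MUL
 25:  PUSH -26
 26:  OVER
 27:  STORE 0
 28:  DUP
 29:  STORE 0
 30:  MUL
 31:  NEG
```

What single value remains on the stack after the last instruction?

416

PUSH 5   → 5
PUSH -5  → 5 -5
NEG      → 5 5
MUL      → 25
PUSH -19 → 25 -19
PUSH 3   → 25 -19 3
PUSH 1   → 25 -19 3 1
SUB      → 25 -19 2
PUSH 4   → 25 -19 2 4
OVER     → 25 -19 2 4 2
ROT      → 25 -19 4 2 2
SUB      → 25 -19 4 0
LT       → 25 -19 0
LT       → 25 1
SWAP     → 1 25
GT       → 0
PUSH 9   → 0 9
MUL      → 0
POP      → (empty)
PUSH -8  → -8
POP      → (empty)
PUSH 4   → 4
DUP      → 4 4
MUL      → 16
PUSH -26 → 16 -26
OVER     → 16 -26 16
STORE 0  → 16 -26
DUP      → 16 -26 -26
STORE 0  → 16 -26
MUL      → -416
NEG      → 416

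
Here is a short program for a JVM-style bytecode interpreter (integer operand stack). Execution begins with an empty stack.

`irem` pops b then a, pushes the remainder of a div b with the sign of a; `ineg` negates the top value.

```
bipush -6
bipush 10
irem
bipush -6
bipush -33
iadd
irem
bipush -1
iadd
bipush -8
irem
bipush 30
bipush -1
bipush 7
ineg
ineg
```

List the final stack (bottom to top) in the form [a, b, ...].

bipush -6  → -6
bipush 10  → -6 10
irem       → -6
bipush -6  → -6 -6
bipush -33 → -6 -6 -33
iadd       → -6 -39
irem       → -6
bipush -1  → -6 -1
iadd       → -7
bipush -8  → -7 -8
irem       → -7
bipush 30  → -7 30
bipush -1  → -7 30 -1
bipush 7   → -7 30 -1 7
ineg       → -7 30 -1 -7
ineg       → -7 30 -1 7

[-7, 30, -1, 7]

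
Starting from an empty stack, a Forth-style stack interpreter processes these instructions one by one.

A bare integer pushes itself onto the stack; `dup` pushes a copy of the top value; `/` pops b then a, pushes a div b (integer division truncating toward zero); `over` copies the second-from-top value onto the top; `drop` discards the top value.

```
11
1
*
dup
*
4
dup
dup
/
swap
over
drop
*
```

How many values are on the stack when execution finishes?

11   → [11]
1    → [11, 1]
*    → [11]
dup  → [11, 11]
*    → [121]
4    → [121, 4]
dup  → [121, 4, 4]
dup  → [121, 4, 4, 4]
/    → [121, 4, 1]
swap → [121, 1, 4]
over → [121, 1, 4, 1]
drop → [121, 1, 4]
*    → [121, 4]

2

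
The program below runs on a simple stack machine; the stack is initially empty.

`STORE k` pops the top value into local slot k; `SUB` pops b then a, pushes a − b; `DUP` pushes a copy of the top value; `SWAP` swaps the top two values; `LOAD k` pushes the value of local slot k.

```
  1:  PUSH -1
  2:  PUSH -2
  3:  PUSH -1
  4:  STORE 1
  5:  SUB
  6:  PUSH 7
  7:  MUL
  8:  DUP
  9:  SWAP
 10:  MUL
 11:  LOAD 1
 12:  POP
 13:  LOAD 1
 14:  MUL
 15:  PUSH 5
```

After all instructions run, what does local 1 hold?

-1

PUSH -1 → -1
PUSH -2 → -1 -2
PUSH -1 → -1 -2 -1
STORE 1 → -1 -2
SUB     → 1
PUSH 7  → 1 7
MUL     → 7
DUP     → 7 7
SWAP    → 7 7
MUL     → 49
LOAD 1  → 49 -1
POP     → 49
LOAD 1  → 49 -1
MUL     → -49
PUSH 5  → -49 5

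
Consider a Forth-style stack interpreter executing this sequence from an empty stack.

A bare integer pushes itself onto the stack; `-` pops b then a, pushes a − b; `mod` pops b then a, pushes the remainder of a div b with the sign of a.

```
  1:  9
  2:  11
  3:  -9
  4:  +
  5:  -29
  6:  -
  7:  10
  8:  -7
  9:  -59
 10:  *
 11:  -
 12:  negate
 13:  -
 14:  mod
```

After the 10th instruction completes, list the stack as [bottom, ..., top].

[9, 31, 10, 413]

9   -> 9
11  -> 9 11
-9  -> 9 11 -9
+   -> 9 2
-29 -> 9 2 -29
-   -> 9 31
10  -> 9 31 10
-7  -> 9 31 10 -7
-59 -> 9 31 10 -7 -59
*   -> 9 31 10 413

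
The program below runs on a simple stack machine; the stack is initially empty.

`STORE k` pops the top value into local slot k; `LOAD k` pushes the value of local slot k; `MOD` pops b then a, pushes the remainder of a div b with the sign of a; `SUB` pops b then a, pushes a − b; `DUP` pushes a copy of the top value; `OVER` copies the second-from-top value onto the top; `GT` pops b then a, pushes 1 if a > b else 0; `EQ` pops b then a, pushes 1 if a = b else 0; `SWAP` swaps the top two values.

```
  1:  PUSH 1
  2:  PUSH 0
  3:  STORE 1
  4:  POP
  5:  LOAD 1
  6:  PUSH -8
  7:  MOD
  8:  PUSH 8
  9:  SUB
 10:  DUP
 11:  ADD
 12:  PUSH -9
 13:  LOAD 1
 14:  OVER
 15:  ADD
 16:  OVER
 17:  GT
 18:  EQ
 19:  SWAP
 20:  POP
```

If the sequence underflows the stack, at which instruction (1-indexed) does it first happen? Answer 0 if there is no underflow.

PUSH 1  -> 1
PUSH 0  -> 1 0
STORE 1 -> 1
POP     -> (empty)
LOAD 1  -> 0
PUSH -8 -> 0 -8
MOD     -> 0
PUSH 8  -> 0 8
SUB     -> -8
DUP     -> -8 -8
ADD     -> -16
PUSH -9 -> -16 -9
LOAD 1  -> -16 -9 0
OVER    -> -16 -9 0 -9
ADD     -> -16 -9 -9
OVER    -> -16 -9 -9 -9
GT      -> -16 -9 0
EQ      -> -16 0
SWAP    -> 0 -16
POP     -> 0

0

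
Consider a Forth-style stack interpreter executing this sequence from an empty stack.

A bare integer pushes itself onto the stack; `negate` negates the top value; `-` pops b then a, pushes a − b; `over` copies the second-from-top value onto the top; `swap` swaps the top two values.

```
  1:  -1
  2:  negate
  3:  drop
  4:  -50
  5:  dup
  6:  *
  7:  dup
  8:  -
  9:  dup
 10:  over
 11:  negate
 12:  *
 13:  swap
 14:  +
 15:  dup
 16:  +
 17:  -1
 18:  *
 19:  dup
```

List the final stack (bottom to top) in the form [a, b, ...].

-1      -1
negate  1
drop    (empty)
-50     -50
dup     -50 -50
*       2500
dup     2500 2500
-       0
dup     0 0
over    0 0 0
negate  0 0 0
*       0 0
swap    0 0
+       0
dup     0 0
+       0
-1      0 -1
*       0
dup     0 0

[0, 0]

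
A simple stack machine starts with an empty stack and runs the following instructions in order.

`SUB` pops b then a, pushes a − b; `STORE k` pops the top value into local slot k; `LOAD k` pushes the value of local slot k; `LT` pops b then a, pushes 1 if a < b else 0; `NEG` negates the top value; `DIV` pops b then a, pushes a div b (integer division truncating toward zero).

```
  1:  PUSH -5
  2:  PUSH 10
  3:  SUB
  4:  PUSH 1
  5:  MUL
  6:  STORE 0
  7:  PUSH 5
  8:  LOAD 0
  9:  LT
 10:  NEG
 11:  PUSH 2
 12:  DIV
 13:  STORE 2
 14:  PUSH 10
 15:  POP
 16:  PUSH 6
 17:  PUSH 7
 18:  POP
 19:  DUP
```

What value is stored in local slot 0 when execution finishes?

PUSH -5 -> [-5]
PUSH 10 -> [-5, 10]
SUB     -> [-15]
PUSH 1  -> [-15, 1]
MUL     -> [-15]
STORE 0 -> []
PUSH 5  -> [5]
LOAD 0  -> [5, -15]
LT      -> [0]
NEG     -> [0]
PUSH 2  -> [0, 2]
DIV     -> [0]
STORE 2 -> []
PUSH 10 -> [10]
POP     -> []
PUSH 6  -> [6]
PUSH 7  -> [6, 7]
POP     -> [6]
DUP     -> [6, 6]

-15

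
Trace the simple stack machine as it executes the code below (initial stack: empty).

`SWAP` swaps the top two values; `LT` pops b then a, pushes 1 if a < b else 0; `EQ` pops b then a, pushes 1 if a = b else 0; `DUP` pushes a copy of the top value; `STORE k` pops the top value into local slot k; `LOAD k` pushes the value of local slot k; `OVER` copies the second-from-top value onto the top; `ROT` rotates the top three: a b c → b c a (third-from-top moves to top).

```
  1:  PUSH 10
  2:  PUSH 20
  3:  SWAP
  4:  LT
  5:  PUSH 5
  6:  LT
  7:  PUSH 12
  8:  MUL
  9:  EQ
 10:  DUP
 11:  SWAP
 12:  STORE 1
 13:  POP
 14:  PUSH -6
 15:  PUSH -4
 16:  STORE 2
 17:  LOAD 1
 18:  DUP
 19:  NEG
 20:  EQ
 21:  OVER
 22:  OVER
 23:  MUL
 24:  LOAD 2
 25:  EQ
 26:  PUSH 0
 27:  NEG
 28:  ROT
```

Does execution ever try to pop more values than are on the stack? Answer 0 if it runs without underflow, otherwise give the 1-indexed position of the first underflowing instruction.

PUSH 10 → 10
PUSH 20 → 10 20
SWAP    → 20 10
LT      → 0
PUSH 5  → 0 5
LT      → 1
PUSH 12 → 1 12
MUL     → 12
EQ  — needs 2 operands, stack has 1 → underflow

9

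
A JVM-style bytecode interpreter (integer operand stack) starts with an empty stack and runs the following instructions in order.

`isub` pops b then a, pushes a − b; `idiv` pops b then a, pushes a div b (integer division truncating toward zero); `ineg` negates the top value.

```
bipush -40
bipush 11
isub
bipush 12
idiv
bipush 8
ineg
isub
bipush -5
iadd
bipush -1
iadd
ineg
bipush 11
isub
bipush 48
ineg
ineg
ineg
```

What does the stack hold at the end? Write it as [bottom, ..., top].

bipush -40 → [-40]
bipush 11  → [-40, 11]
isub       → [-51]
bipush 12  → [-51, 12]
idiv       → [-4]
bipush 8   → [-4, 8]
ineg       → [-4, -8]
isub       → [4]
bipush -5  → [4, -5]
iadd       → [-1]
bipush -1  → [-1, -1]
iadd       → [-2]
ineg       → [2]
bipush 11  → [2, 11]
isub       → [-9]
bipush 48  → [-9, 48]
ineg       → [-9, -48]
ineg       → [-9, 48]
ineg       → [-9, -48]

[-9, -48]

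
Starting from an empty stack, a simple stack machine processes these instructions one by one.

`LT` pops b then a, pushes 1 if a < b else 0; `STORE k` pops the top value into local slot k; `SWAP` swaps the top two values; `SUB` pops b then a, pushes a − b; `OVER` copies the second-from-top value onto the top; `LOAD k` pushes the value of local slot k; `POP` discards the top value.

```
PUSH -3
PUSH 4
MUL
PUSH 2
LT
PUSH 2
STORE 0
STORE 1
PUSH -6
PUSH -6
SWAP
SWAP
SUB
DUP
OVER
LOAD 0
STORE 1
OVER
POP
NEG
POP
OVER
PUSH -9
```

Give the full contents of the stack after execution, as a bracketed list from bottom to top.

[0, 0, 0, -9]

PUSH -3  -3
PUSH 4   -3 4
MUL      -12
PUSH 2   -12 2
LT       1
PUSH 2   1 2
STORE 0  1
STORE 1  (empty)
PUSH -6  -6
PUSH -6  -6 -6
SWAP     -6 -6
SWAP     -6 -6
SUB      0
DUP      0 0
OVER     0 0 0
LOAD 0   0 0 0 2
STORE 1  0 0 0
OVER     0 0 0 0
POP      0 0 0
NEG      0 0 0
POP      0 0
OVER     0 0 0
PUSH -9  0 0 0 -9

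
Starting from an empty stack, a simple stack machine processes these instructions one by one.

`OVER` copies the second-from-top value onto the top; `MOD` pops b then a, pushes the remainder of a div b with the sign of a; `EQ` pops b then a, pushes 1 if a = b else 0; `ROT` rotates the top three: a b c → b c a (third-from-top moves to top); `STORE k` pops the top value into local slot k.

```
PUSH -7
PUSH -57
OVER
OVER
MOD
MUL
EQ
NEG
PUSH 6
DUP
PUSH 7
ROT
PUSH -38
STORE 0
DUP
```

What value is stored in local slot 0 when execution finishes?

-38

PUSH -7  → [-7]
PUSH -57 → [-7, -57]
OVER     → [-7, -57, -7]
OVER     → [-7, -57, -7, -57]
MOD      → [-7, -57, -7]
MUL      → [-7, 399]
EQ       → [0]
NEG      → [0]
PUSH 6   → [0, 6]
DUP      → [0, 6, 6]
PUSH 7   → [0, 6, 6, 7]
ROT      → [0, 6, 7, 6]
PUSH -38 → [0, 6, 7, 6, -38]
STORE 0  → [0, 6, 7, 6]
DUP      → [0, 6, 7, 6, 6]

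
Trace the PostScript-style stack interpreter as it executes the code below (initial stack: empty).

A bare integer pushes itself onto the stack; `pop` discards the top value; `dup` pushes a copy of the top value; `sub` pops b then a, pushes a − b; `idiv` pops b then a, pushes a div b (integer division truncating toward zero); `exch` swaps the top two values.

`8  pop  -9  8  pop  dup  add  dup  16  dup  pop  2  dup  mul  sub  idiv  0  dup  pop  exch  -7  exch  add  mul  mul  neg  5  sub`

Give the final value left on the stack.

8    -> 8
pop  -> (empty)
-9   -> -9
8    -> -9 8
pop  -> -9
dup  -> -9 -9
add  -> -18
dup  -> -18 -18
16   -> -18 -18 16
dup  -> -18 -18 16 16
pop  -> -18 -18 16
2    -> -18 -18 16 2
dup  -> -18 -18 16 2 2
mul  -> -18 -18 16 4
sub  -> -18 -18 12
idiv -> -18 -1
0    -> -18 -1 0
dup  -> -18 -1 0 0
pop  -> -18 -1 0
exch -> -18 0 -1
-7   -> -18 0 -1 -7
exch -> -18 0 -7 -1
add  -> -18 0 -8
mul  -> -18 0
mul  -> 0
neg  -> 0
5    -> 0 5
sub  -> -5

-5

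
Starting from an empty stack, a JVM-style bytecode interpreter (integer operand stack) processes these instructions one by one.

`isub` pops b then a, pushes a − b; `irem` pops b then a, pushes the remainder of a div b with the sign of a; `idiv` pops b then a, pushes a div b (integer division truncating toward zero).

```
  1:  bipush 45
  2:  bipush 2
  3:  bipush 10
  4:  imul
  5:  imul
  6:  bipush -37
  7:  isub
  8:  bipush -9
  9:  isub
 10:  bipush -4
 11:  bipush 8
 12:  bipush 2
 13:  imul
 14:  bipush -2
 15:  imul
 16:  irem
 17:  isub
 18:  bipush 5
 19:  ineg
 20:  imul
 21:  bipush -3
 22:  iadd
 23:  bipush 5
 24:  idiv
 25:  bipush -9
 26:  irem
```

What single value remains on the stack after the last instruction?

-5

bipush 45  → [45]
bipush 2   → [45, 2]
bipush 10  → [45, 2, 10]
imul       → [45, 20]
imul       → [900]
bipush -37 → [900, -37]
isub       → [937]
bipush -9  → [937, -9]
isub       → [946]
bipush -4  → [946, -4]
bipush 8   → [946, -4, 8]
bipush 2   → [946, -4, 8, 2]
imul       → [946, -4, 16]
bipush -2  → [946, -4, 16, -2]
imul       → [946, -4, -32]
irem       → [946, -4]
isub       → [950]
bipush 5   → [950, 5]
ineg       → [950, -5]
imul       → [-4750]
bipush -3  → [-4750, -3]
iadd       → [-4753]
bipush 5   → [-4753, 5]
idiv       → [-950]
bipush -9  → [-950, -9]
irem       → [-5]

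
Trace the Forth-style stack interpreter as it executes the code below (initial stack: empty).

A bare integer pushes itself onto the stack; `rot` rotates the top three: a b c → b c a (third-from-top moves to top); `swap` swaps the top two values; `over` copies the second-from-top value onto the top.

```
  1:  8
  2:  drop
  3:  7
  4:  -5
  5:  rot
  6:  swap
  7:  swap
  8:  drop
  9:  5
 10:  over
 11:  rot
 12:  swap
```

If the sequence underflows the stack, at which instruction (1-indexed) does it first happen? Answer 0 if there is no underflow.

8    → [8]
drop → []
7    → [7]
-5   → [7, -5]
rot  — needs 3 operands, stack has 2 → underflow

5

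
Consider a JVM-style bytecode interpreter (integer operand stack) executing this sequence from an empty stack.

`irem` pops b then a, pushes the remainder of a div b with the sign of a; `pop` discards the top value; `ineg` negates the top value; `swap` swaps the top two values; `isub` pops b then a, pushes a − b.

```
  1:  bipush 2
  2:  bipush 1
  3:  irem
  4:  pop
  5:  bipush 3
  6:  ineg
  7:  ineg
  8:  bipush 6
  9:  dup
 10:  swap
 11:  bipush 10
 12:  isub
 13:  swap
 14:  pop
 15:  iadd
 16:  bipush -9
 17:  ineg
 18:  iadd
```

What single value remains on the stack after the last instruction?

8

bipush 2  : [2]
bipush 1  : [2, 1]
irem      : [0]
pop       : []
bipush 3  : [3]
ineg      : [-3]
ineg      : [3]
bipush 6  : [3, 6]
dup       : [3, 6, 6]
swap      : [3, 6, 6]
bipush 10 : [3, 6, 6, 10]
isub      : [3, 6, -4]
swap      : [3, -4, 6]
pop       : [3, -4]
iadd      : [-1]
bipush -9 : [-1, -9]
ineg      : [-1, 9]
iadd      : [8]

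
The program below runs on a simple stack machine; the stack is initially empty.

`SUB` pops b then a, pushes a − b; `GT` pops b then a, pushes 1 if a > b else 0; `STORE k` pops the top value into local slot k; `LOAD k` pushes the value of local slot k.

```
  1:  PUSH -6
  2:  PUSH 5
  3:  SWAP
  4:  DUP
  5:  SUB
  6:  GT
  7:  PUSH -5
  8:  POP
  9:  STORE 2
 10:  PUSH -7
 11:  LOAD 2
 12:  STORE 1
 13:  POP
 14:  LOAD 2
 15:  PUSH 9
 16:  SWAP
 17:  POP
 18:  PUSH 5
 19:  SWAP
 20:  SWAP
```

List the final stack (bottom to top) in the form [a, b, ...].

PUSH -6 → -6
PUSH 5  → -6 5
SWAP    → 5 -6
DUP     → 5 -6 -6
SUB     → 5 0
GT      → 1
PUSH -5 → 1 -5
POP     → 1
STORE 2 → (empty)
PUSH -7 → -7
LOAD 2  → -7 1
STORE 1 → -7
POP     → (empty)
LOAD 2  → 1
PUSH 9  → 1 9
SWAP    → 9 1
POP     → 9
PUSH 5  → 9 5
SWAP    → 5 9
SWAP    → 9 5

[9, 5]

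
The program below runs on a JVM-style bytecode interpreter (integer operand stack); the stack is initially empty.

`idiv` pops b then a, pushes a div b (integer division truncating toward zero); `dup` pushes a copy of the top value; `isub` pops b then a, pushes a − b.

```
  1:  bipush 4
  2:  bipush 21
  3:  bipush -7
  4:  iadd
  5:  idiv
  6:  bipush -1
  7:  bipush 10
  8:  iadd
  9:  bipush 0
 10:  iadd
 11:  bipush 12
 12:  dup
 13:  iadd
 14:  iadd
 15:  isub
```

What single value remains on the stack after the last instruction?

bipush 4  → 4
bipush 21 → 4 21
bipush -7 → 4 21 -7
iadd      → 4 14
idiv      → 0
bipush -1 → 0 -1
bipush 10 → 0 -1 10
iadd      → 0 9
bipush 0  → 0 9 0
iadd      → 0 9
bipush 12 → 0 9 12
dup       → 0 9 12 12
iadd      → 0 9 24
iadd      → 0 33
isub      → -33

-33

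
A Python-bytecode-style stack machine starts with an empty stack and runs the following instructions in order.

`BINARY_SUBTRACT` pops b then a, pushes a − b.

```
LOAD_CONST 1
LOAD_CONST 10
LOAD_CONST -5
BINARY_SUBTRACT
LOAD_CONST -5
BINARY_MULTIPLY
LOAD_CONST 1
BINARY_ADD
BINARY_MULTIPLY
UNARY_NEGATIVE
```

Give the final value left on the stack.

LOAD_CONST 1     [1]
LOAD_CONST 10    [1, 10]
LOAD_CONST -5    [1, 10, -5]
BINARY_SUBTRACT  [1, 15]
LOAD_CONST -5    [1, 15, -5]
BINARY_MULTIPLY  [1, -75]
LOAD_CONST 1     [1, -75, 1]
BINARY_ADD       [1, -74]
BINARY_MULTIPLY  [-74]
UNARY_NEGATIVE   [74]

74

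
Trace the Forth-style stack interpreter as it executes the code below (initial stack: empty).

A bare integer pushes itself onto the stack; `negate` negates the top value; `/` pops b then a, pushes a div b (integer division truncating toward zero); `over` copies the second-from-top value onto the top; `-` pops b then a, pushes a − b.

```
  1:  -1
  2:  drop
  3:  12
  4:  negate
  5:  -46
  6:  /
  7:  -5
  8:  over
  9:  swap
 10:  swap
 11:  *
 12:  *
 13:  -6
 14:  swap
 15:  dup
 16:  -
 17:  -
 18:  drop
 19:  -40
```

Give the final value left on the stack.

-40

-1     : -1
drop   : (empty)
12     : 12
negate : -12
-46    : -12 -46
/      : 0
-5     : 0 -5
over   : 0 -5 0
swap   : 0 0 -5
swap   : 0 -5 0
*      : 0 0
*      : 0
-6     : 0 -6
swap   : -6 0
dup    : -6 0 0
-      : -6 0
-      : -6
drop   : (empty)
-40    : -40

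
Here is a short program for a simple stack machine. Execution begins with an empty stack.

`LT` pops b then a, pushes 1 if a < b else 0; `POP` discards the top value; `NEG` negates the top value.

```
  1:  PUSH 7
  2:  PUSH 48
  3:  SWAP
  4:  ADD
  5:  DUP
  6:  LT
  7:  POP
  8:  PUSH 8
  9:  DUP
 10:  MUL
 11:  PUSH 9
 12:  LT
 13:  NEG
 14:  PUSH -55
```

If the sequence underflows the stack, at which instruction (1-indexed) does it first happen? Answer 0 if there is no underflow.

0

PUSH 7    7
PUSH 48   7 48
SWAP      48 7
ADD       55
DUP       55 55
LT        0
POP       (empty)
PUSH 8    8
DUP       8 8
MUL       64
PUSH 9    64 9
LT        0
NEG       0
PUSH -55  0 -55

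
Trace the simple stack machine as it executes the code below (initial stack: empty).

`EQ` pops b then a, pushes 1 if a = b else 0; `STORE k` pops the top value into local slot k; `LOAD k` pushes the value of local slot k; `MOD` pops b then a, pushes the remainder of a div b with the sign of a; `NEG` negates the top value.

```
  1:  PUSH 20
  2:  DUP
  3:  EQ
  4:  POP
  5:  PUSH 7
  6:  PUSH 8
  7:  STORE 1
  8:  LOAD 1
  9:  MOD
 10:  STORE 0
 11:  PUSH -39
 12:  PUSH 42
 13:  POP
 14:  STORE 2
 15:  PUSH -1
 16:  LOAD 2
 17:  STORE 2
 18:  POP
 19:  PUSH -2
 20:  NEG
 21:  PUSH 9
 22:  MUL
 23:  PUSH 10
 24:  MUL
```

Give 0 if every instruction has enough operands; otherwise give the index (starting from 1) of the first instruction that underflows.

0

PUSH 20  : 20
DUP      : 20 20
EQ       : 1
POP      : (empty)
PUSH 7   : 7
PUSH 8   : 7 8
STORE 1  : 7
LOAD 1   : 7 8
MOD      : 7
STORE 0  : (empty)
PUSH -39 : -39
PUSH 42  : -39 42
POP      : -39
STORE 2  : (empty)
PUSH -1  : -1
LOAD 2   : -1 -39
STORE 2  : -1
POP      : (empty)
PUSH -2  : -2
NEG      : 2
PUSH 9   : 2 9
MUL      : 18
PUSH 10  : 18 10
MUL      : 180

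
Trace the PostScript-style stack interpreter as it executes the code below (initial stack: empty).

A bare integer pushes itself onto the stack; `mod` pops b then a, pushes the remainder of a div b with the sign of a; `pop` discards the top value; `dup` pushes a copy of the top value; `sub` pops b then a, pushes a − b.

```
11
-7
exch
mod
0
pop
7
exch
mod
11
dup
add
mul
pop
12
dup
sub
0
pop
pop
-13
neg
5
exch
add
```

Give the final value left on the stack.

18

11    [11]
-7    [11, -7]
exch  [-7, 11]
mod   [-7]
0     [-7, 0]
pop   [-7]
7     [-7, 7]
exch  [7, -7]
mod   [0]
11    [0, 11]
dup   [0, 11, 11]
add   [0, 22]
mul   [0]
pop   []
12    [12]
dup   [12, 12]
sub   [0]
0     [0, 0]
pop   [0]
pop   []
-13   [-13]
neg   [13]
5     [13, 5]
exch  [5, 13]
add   [18]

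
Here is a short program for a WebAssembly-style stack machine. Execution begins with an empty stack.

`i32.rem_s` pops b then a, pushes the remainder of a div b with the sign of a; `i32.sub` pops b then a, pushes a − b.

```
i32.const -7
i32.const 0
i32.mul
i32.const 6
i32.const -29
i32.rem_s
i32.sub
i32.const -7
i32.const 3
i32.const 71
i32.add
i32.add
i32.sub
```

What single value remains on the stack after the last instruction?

i32.const -7   -7
i32.const 0    -7 0
i32.mul        0
i32.const 6    0 6
i32.const -29  0 6 -29
i32.rem_s      0 6
i32.sub        -6
i32.const -7   -6 -7
i32.const 3    -6 -7 3
i32.const 71   -6 -7 3 71
i32.add        -6 -7 74
i32.add        -6 67
i32.sub        -73

-73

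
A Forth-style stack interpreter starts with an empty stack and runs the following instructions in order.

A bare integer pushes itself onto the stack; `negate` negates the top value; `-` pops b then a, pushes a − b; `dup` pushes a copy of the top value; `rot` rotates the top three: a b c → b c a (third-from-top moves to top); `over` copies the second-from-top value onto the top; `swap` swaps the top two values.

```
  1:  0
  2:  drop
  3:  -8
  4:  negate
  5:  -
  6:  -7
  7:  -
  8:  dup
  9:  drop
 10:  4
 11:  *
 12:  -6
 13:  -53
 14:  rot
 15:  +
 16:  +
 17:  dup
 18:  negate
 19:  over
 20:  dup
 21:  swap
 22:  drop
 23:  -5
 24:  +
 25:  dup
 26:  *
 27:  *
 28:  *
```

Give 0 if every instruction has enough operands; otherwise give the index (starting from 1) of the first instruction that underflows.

0      : 0
drop   : (empty)
-8     : -8
negate : 8
-  — needs 2 operands, stack has 1 → underflow

5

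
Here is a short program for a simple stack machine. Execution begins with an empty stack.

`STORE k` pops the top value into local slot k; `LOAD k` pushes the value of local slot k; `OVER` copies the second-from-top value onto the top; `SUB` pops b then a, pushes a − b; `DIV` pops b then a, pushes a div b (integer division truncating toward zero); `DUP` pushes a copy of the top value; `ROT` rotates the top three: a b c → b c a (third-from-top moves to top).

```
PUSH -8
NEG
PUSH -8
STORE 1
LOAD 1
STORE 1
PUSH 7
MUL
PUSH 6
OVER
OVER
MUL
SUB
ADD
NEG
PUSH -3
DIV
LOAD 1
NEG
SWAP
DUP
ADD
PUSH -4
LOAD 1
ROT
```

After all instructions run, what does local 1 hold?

-8

PUSH -8 -> -8
NEG     -> 8
PUSH -8 -> 8 -8
STORE 1 -> 8
LOAD 1  -> 8 -8
STORE 1 -> 8
PUSH 7  -> 8 7
MUL     -> 56
PUSH 6  -> 56 6
OVER    -> 56 6 56
OVER    -> 56 6 56 6
MUL     -> 56 6 336
SUB     -> 56 -330
ADD     -> -274
NEG     -> 274
PUSH -3 -> 274 -3
DIV     -> -91
LOAD 1  -> -91 -8
NEG     -> -91 8
SWAP    -> 8 -91
DUP     -> 8 -91 -91
ADD     -> 8 -182
PUSH -4 -> 8 -182 -4
LOAD 1  -> 8 -182 -4 -8
ROT     -> 8 -4 -8 -182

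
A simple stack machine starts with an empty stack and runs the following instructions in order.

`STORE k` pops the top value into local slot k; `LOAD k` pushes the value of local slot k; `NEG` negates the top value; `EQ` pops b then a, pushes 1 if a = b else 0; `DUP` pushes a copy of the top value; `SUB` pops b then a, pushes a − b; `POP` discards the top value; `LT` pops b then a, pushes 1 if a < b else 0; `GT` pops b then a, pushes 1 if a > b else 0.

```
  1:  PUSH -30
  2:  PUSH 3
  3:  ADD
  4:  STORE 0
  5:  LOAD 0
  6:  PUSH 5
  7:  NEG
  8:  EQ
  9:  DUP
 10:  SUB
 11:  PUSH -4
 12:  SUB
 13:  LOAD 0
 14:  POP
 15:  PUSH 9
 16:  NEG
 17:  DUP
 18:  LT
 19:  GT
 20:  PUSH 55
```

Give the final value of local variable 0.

-27

PUSH -30  -30
PUSH 3    -30 3
ADD       -27
STORE 0   (empty)
LOAD 0    -27
PUSH 5    -27 5
NEG       -27 -5
EQ        0
DUP       0 0
SUB       0
PUSH -4   0 -4
SUB       4
LOAD 0    4 -27
POP       4
PUSH 9    4 9
NEG       4 -9
DUP       4 -9 -9
LT        4 0
GT        1
PUSH 55   1 55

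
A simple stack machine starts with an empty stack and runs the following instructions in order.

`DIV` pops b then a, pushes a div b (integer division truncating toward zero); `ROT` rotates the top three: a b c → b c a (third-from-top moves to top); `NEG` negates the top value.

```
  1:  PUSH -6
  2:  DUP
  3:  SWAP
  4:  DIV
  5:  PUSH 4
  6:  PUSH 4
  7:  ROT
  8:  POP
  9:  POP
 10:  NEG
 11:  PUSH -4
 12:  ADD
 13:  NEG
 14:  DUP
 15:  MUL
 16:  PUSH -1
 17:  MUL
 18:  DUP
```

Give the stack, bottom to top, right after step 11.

PUSH -6  [-6]
DUP      [-6, -6]
SWAP     [-6, -6]
DIV      [1]
PUSH 4   [1, 4]
PUSH 4   [1, 4, 4]
ROT      [4, 4, 1]
POP      [4, 4]
POP      [4]
NEG      [-4]
PUSH -4  [-4, -4]

[-4, -4]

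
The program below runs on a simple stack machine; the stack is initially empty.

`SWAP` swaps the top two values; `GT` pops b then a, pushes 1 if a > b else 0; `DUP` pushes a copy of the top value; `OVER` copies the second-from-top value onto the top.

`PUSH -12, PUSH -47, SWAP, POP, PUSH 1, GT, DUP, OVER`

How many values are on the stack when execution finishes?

PUSH -12 -> [-12]
PUSH -47 -> [-12, -47]
SWAP     -> [-47, -12]
POP      -> [-47]
PUSH 1   -> [-47, 1]
GT       -> [0]
DUP      -> [0, 0]
OVER     -> [0, 0, 0]

3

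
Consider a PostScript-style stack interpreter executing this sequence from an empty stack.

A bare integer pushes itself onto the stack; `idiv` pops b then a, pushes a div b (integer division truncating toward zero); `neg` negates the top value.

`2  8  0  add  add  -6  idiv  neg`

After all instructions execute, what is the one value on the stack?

1

2     2
8     2 8
0     2 8 0
add   2 8
add   10
-6    10 -6
idiv  -1
neg   1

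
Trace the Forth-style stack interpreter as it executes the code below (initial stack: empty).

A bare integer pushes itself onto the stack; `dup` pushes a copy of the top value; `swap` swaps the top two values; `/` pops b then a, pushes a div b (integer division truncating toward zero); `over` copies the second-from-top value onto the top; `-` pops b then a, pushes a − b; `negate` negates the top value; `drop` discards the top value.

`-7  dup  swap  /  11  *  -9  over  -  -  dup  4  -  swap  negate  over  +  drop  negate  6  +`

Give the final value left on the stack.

-7     : [-7]
dup    : [-7, -7]
swap   : [-7, -7]
/      : [1]
11     : [1, 11]
*      : [11]
-9     : [11, -9]
over   : [11, -9, 11]
-      : [11, -20]
-      : [31]
dup    : [31, 31]
4      : [31, 31, 4]
-      : [31, 27]
swap   : [27, 31]
negate : [27, -31]
over   : [27, -31, 27]
+      : [27, -4]
drop   : [27]
negate : [-27]
6      : [-27, 6]
+      : [-21]

-21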